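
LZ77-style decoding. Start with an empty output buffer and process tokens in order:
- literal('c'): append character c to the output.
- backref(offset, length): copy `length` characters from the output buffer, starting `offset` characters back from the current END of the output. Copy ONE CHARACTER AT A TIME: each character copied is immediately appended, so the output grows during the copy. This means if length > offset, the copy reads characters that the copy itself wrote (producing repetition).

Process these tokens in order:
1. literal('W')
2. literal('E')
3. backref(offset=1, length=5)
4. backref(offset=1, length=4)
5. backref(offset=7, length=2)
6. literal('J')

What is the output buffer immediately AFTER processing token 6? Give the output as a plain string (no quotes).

Answer: WEEEEEEEEEEEEJ

Derivation:
Token 1: literal('W'). Output: "W"
Token 2: literal('E'). Output: "WE"
Token 3: backref(off=1, len=5) (overlapping!). Copied 'EEEEE' from pos 1. Output: "WEEEEEE"
Token 4: backref(off=1, len=4) (overlapping!). Copied 'EEEE' from pos 6. Output: "WEEEEEEEEEE"
Token 5: backref(off=7, len=2). Copied 'EE' from pos 4. Output: "WEEEEEEEEEEEE"
Token 6: literal('J'). Output: "WEEEEEEEEEEEEJ"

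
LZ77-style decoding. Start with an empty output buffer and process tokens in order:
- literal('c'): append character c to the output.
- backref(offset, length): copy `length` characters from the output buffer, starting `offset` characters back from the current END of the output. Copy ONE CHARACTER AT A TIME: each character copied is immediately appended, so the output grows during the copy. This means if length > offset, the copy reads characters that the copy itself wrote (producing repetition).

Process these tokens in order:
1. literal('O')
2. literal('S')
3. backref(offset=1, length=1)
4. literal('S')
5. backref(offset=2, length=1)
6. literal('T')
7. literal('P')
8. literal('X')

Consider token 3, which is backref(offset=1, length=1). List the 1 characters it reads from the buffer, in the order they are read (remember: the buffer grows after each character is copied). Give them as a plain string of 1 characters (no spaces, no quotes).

Token 1: literal('O'). Output: "O"
Token 2: literal('S'). Output: "OS"
Token 3: backref(off=1, len=1). Buffer before: "OS" (len 2)
  byte 1: read out[1]='S', append. Buffer now: "OSS"

Answer: S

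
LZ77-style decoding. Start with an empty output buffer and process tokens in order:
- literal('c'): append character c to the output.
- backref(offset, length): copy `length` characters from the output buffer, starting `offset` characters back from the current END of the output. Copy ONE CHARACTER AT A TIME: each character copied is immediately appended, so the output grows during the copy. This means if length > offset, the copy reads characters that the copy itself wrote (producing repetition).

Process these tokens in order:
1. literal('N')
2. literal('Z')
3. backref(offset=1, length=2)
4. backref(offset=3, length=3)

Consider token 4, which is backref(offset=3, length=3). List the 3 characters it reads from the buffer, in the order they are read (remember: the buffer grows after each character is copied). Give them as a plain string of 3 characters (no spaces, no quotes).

Token 1: literal('N'). Output: "N"
Token 2: literal('Z'). Output: "NZ"
Token 3: backref(off=1, len=2) (overlapping!). Copied 'ZZ' from pos 1. Output: "NZZZ"
Token 4: backref(off=3, len=3). Buffer before: "NZZZ" (len 4)
  byte 1: read out[1]='Z', append. Buffer now: "NZZZZ"
  byte 2: read out[2]='Z', append. Buffer now: "NZZZZZ"
  byte 3: read out[3]='Z', append. Buffer now: "NZZZZZZ"

Answer: ZZZ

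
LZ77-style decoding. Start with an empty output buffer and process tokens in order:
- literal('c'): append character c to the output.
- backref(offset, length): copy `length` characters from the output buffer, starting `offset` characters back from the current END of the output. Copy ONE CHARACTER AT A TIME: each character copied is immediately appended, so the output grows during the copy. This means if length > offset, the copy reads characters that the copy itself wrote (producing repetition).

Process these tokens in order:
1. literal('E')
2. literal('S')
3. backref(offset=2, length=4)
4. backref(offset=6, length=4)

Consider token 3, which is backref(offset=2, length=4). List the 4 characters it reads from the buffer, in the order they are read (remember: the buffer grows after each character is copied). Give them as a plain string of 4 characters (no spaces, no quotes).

Token 1: literal('E'). Output: "E"
Token 2: literal('S'). Output: "ES"
Token 3: backref(off=2, len=4). Buffer before: "ES" (len 2)
  byte 1: read out[0]='E', append. Buffer now: "ESE"
  byte 2: read out[1]='S', append. Buffer now: "ESES"
  byte 3: read out[2]='E', append. Buffer now: "ESESE"
  byte 4: read out[3]='S', append. Buffer now: "ESESES"

Answer: ESES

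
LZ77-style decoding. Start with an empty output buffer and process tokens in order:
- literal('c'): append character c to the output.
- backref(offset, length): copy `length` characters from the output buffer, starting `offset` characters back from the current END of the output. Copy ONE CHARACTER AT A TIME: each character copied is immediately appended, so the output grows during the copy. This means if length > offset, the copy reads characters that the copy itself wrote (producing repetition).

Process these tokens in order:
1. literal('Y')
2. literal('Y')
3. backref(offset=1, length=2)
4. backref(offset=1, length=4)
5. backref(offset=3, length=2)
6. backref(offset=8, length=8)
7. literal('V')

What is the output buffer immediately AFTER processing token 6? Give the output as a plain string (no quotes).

Token 1: literal('Y'). Output: "Y"
Token 2: literal('Y'). Output: "YY"
Token 3: backref(off=1, len=2) (overlapping!). Copied 'YY' from pos 1. Output: "YYYY"
Token 4: backref(off=1, len=4) (overlapping!). Copied 'YYYY' from pos 3. Output: "YYYYYYYY"
Token 5: backref(off=3, len=2). Copied 'YY' from pos 5. Output: "YYYYYYYYYY"
Token 6: backref(off=8, len=8). Copied 'YYYYYYYY' from pos 2. Output: "YYYYYYYYYYYYYYYYYY"

Answer: YYYYYYYYYYYYYYYYYY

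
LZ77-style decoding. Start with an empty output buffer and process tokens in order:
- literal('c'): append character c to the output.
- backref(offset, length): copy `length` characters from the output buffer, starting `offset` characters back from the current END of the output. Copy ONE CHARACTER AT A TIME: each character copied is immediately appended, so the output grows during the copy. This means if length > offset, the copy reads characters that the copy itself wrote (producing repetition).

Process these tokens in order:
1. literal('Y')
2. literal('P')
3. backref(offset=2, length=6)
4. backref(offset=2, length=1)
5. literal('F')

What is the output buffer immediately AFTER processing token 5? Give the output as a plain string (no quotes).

Token 1: literal('Y'). Output: "Y"
Token 2: literal('P'). Output: "YP"
Token 3: backref(off=2, len=6) (overlapping!). Copied 'YPYPYP' from pos 0. Output: "YPYPYPYP"
Token 4: backref(off=2, len=1). Copied 'Y' from pos 6. Output: "YPYPYPYPY"
Token 5: literal('F'). Output: "YPYPYPYPYF"

Answer: YPYPYPYPYF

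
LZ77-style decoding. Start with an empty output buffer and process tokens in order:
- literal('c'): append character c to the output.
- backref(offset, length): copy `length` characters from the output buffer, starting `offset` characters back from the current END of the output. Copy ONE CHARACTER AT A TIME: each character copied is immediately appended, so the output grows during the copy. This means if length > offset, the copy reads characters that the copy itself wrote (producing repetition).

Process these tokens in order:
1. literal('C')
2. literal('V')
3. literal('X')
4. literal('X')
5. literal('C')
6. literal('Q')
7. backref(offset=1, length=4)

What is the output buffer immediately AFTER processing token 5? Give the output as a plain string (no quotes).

Answer: CVXXC

Derivation:
Token 1: literal('C'). Output: "C"
Token 2: literal('V'). Output: "CV"
Token 3: literal('X'). Output: "CVX"
Token 4: literal('X'). Output: "CVXX"
Token 5: literal('C'). Output: "CVXXC"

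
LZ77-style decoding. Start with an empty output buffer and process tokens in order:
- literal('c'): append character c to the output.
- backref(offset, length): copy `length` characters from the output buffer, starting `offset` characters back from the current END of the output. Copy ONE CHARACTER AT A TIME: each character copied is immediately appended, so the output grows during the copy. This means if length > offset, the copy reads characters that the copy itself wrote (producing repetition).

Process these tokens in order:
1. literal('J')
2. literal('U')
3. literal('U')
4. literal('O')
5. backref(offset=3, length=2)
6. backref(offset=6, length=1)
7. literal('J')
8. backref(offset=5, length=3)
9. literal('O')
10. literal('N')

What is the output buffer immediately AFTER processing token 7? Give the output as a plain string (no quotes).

Token 1: literal('J'). Output: "J"
Token 2: literal('U'). Output: "JU"
Token 3: literal('U'). Output: "JUU"
Token 4: literal('O'). Output: "JUUO"
Token 5: backref(off=3, len=2). Copied 'UU' from pos 1. Output: "JUUOUU"
Token 6: backref(off=6, len=1). Copied 'J' from pos 0. Output: "JUUOUUJ"
Token 7: literal('J'). Output: "JUUOUUJJ"

Answer: JUUOUUJJ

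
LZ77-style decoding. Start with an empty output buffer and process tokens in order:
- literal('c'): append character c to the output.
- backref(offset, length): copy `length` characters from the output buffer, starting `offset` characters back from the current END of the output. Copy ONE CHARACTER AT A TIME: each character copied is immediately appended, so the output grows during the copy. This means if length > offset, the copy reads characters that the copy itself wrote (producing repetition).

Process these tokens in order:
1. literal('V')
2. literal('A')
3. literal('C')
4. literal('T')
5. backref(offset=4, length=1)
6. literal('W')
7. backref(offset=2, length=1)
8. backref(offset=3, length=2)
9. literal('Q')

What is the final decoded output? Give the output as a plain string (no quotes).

Token 1: literal('V'). Output: "V"
Token 2: literal('A'). Output: "VA"
Token 3: literal('C'). Output: "VAC"
Token 4: literal('T'). Output: "VACT"
Token 5: backref(off=4, len=1). Copied 'V' from pos 0. Output: "VACTV"
Token 6: literal('W'). Output: "VACTVW"
Token 7: backref(off=2, len=1). Copied 'V' from pos 4. Output: "VACTVWV"
Token 8: backref(off=3, len=2). Copied 'VW' from pos 4. Output: "VACTVWVVW"
Token 9: literal('Q'). Output: "VACTVWVVWQ"

Answer: VACTVWVVWQ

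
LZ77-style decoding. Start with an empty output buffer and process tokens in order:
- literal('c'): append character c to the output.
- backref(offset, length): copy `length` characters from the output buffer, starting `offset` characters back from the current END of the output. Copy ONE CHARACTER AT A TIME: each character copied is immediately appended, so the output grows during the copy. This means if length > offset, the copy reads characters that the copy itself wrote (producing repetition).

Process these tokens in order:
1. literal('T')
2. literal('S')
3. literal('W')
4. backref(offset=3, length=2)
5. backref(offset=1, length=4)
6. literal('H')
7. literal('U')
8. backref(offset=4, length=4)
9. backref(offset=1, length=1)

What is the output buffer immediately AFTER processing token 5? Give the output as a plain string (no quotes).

Token 1: literal('T'). Output: "T"
Token 2: literal('S'). Output: "TS"
Token 3: literal('W'). Output: "TSW"
Token 4: backref(off=3, len=2). Copied 'TS' from pos 0. Output: "TSWTS"
Token 5: backref(off=1, len=4) (overlapping!). Copied 'SSSS' from pos 4. Output: "TSWTSSSSS"

Answer: TSWTSSSSS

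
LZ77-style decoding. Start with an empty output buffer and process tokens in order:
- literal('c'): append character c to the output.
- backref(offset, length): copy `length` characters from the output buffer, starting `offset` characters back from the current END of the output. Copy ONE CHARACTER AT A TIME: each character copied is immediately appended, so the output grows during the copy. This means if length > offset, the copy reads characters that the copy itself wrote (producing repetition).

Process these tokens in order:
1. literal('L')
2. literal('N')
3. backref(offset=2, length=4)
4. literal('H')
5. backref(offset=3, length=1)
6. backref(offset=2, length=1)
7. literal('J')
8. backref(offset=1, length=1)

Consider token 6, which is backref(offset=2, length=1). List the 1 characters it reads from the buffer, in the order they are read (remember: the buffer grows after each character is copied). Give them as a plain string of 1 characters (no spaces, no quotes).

Token 1: literal('L'). Output: "L"
Token 2: literal('N'). Output: "LN"
Token 3: backref(off=2, len=4) (overlapping!). Copied 'LNLN' from pos 0. Output: "LNLNLN"
Token 4: literal('H'). Output: "LNLNLNH"
Token 5: backref(off=3, len=1). Copied 'L' from pos 4. Output: "LNLNLNHL"
Token 6: backref(off=2, len=1). Buffer before: "LNLNLNHL" (len 8)
  byte 1: read out[6]='H', append. Buffer now: "LNLNLNHLH"

Answer: H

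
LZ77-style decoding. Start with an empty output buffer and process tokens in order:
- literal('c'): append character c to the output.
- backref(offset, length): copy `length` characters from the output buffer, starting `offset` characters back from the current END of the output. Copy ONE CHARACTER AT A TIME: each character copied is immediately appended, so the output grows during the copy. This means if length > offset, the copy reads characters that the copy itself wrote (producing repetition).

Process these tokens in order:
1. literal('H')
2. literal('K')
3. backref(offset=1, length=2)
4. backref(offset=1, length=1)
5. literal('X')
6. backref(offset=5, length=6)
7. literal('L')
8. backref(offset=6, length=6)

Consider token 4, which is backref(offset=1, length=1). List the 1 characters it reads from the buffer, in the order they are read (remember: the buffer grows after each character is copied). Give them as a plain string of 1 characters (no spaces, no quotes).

Token 1: literal('H'). Output: "H"
Token 2: literal('K'). Output: "HK"
Token 3: backref(off=1, len=2) (overlapping!). Copied 'KK' from pos 1. Output: "HKKK"
Token 4: backref(off=1, len=1). Buffer before: "HKKK" (len 4)
  byte 1: read out[3]='K', append. Buffer now: "HKKKK"

Answer: K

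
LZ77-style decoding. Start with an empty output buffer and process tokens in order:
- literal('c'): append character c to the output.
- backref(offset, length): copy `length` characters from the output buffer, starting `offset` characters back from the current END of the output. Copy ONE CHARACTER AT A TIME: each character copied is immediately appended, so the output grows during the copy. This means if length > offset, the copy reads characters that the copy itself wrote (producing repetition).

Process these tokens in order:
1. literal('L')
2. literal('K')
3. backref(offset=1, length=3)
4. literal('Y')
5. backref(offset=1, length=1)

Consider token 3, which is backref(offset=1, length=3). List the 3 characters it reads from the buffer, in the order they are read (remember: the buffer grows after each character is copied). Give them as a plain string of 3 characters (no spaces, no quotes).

Answer: KKK

Derivation:
Token 1: literal('L'). Output: "L"
Token 2: literal('K'). Output: "LK"
Token 3: backref(off=1, len=3). Buffer before: "LK" (len 2)
  byte 1: read out[1]='K', append. Buffer now: "LKK"
  byte 2: read out[2]='K', append. Buffer now: "LKKK"
  byte 3: read out[3]='K', append. Buffer now: "LKKKK"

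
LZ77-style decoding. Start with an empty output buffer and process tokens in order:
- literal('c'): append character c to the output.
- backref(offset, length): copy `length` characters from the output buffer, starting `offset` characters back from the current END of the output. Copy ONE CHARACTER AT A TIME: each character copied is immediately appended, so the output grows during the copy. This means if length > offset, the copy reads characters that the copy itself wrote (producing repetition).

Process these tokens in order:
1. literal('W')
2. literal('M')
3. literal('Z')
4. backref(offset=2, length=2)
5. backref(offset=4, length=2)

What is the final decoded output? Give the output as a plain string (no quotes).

Token 1: literal('W'). Output: "W"
Token 2: literal('M'). Output: "WM"
Token 3: literal('Z'). Output: "WMZ"
Token 4: backref(off=2, len=2). Copied 'MZ' from pos 1. Output: "WMZMZ"
Token 5: backref(off=4, len=2). Copied 'MZ' from pos 1. Output: "WMZMZMZ"

Answer: WMZMZMZ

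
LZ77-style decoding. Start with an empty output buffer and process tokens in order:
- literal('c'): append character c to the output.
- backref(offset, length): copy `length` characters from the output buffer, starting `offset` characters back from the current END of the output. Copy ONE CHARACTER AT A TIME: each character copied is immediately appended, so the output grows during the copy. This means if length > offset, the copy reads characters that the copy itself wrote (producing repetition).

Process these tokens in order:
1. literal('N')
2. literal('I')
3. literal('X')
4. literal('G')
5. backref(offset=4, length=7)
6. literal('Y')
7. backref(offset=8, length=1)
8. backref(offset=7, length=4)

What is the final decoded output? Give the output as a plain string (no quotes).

Answer: NIXGNIXGNIXYNXGNI

Derivation:
Token 1: literal('N'). Output: "N"
Token 2: literal('I'). Output: "NI"
Token 3: literal('X'). Output: "NIX"
Token 4: literal('G'). Output: "NIXG"
Token 5: backref(off=4, len=7) (overlapping!). Copied 'NIXGNIX' from pos 0. Output: "NIXGNIXGNIX"
Token 6: literal('Y'). Output: "NIXGNIXGNIXY"
Token 7: backref(off=8, len=1). Copied 'N' from pos 4. Output: "NIXGNIXGNIXYN"
Token 8: backref(off=7, len=4). Copied 'XGNI' from pos 6. Output: "NIXGNIXGNIXYNXGNI"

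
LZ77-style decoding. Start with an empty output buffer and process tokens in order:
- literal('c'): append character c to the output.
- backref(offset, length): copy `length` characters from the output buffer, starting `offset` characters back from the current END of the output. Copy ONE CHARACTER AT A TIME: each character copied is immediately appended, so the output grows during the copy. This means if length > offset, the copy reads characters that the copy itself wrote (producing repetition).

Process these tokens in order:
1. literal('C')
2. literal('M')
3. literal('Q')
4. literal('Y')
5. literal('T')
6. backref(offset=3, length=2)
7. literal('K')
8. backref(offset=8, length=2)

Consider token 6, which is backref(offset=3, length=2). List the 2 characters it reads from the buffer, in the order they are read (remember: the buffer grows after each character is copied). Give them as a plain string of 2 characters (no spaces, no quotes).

Answer: QY

Derivation:
Token 1: literal('C'). Output: "C"
Token 2: literal('M'). Output: "CM"
Token 3: literal('Q'). Output: "CMQ"
Token 4: literal('Y'). Output: "CMQY"
Token 5: literal('T'). Output: "CMQYT"
Token 6: backref(off=3, len=2). Buffer before: "CMQYT" (len 5)
  byte 1: read out[2]='Q', append. Buffer now: "CMQYTQ"
  byte 2: read out[3]='Y', append. Buffer now: "CMQYTQY"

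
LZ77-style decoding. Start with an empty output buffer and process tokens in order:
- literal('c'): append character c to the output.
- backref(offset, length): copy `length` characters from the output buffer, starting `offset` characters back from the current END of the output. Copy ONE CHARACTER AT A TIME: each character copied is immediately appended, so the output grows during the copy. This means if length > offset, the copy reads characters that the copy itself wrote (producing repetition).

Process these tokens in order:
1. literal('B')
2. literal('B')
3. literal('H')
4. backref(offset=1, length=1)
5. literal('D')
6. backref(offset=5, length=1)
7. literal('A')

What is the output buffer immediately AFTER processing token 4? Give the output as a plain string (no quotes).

Token 1: literal('B'). Output: "B"
Token 2: literal('B'). Output: "BB"
Token 3: literal('H'). Output: "BBH"
Token 4: backref(off=1, len=1). Copied 'H' from pos 2. Output: "BBHH"

Answer: BBHH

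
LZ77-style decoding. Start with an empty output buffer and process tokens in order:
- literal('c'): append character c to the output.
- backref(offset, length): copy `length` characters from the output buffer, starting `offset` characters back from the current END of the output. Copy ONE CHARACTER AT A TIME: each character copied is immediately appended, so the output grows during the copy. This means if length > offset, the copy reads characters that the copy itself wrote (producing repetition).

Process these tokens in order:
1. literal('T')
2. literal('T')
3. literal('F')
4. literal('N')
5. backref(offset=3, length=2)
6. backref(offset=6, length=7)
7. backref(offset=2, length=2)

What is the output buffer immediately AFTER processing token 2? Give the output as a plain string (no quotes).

Answer: TT

Derivation:
Token 1: literal('T'). Output: "T"
Token 2: literal('T'). Output: "TT"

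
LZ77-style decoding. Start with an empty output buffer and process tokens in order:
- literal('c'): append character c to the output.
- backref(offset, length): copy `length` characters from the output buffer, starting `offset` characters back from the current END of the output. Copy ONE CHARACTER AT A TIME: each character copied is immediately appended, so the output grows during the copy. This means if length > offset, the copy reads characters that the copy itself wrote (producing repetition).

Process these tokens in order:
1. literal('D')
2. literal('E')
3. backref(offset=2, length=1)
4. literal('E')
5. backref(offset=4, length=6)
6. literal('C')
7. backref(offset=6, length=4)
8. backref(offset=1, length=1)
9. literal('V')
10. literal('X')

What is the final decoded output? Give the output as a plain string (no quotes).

Answer: DEDEDEDEDECEDEDDVX

Derivation:
Token 1: literal('D'). Output: "D"
Token 2: literal('E'). Output: "DE"
Token 3: backref(off=2, len=1). Copied 'D' from pos 0. Output: "DED"
Token 4: literal('E'). Output: "DEDE"
Token 5: backref(off=4, len=6) (overlapping!). Copied 'DEDEDE' from pos 0. Output: "DEDEDEDEDE"
Token 6: literal('C'). Output: "DEDEDEDEDEC"
Token 7: backref(off=6, len=4). Copied 'EDED' from pos 5. Output: "DEDEDEDEDECEDED"
Token 8: backref(off=1, len=1). Copied 'D' from pos 14. Output: "DEDEDEDEDECEDEDD"
Token 9: literal('V'). Output: "DEDEDEDEDECEDEDDV"
Token 10: literal('X'). Output: "DEDEDEDEDECEDEDDVX"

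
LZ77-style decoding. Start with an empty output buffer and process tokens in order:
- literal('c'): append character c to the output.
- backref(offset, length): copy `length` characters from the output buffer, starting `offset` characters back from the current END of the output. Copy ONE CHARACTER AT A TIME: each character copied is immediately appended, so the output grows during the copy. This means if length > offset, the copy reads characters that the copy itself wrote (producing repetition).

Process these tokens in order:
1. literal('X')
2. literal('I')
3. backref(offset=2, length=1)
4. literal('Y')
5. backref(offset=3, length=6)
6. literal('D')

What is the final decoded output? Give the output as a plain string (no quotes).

Answer: XIXYIXYIXYD

Derivation:
Token 1: literal('X'). Output: "X"
Token 2: literal('I'). Output: "XI"
Token 3: backref(off=2, len=1). Copied 'X' from pos 0. Output: "XIX"
Token 4: literal('Y'). Output: "XIXY"
Token 5: backref(off=3, len=6) (overlapping!). Copied 'IXYIXY' from pos 1. Output: "XIXYIXYIXY"
Token 6: literal('D'). Output: "XIXYIXYIXYD"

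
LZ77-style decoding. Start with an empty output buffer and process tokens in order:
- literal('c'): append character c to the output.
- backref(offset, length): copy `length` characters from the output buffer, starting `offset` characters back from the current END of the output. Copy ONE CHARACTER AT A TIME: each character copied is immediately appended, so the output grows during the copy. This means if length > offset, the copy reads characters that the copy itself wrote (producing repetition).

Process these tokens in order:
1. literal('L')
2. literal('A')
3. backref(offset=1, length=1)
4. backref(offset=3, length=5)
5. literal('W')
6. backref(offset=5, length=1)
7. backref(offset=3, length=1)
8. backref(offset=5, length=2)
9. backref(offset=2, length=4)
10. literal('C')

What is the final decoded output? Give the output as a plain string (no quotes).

Token 1: literal('L'). Output: "L"
Token 2: literal('A'). Output: "LA"
Token 3: backref(off=1, len=1). Copied 'A' from pos 1. Output: "LAA"
Token 4: backref(off=3, len=5) (overlapping!). Copied 'LAALA' from pos 0. Output: "LAALAALA"
Token 5: literal('W'). Output: "LAALAALAW"
Token 6: backref(off=5, len=1). Copied 'A' from pos 4. Output: "LAALAALAWA"
Token 7: backref(off=3, len=1). Copied 'A' from pos 7. Output: "LAALAALAWAA"
Token 8: backref(off=5, len=2). Copied 'LA' from pos 6. Output: "LAALAALAWAALA"
Token 9: backref(off=2, len=4) (overlapping!). Copied 'LALA' from pos 11. Output: "LAALAALAWAALALALA"
Token 10: literal('C'). Output: "LAALAALAWAALALALAC"

Answer: LAALAALAWAALALALAC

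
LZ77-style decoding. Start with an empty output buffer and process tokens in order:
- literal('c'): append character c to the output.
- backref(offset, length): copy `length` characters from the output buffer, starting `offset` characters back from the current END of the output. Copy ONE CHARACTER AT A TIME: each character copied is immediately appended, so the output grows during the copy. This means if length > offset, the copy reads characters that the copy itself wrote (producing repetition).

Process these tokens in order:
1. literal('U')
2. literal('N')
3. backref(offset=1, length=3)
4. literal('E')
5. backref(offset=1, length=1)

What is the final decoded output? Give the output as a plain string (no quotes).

Token 1: literal('U'). Output: "U"
Token 2: literal('N'). Output: "UN"
Token 3: backref(off=1, len=3) (overlapping!). Copied 'NNN' from pos 1. Output: "UNNNN"
Token 4: literal('E'). Output: "UNNNNE"
Token 5: backref(off=1, len=1). Copied 'E' from pos 5. Output: "UNNNNEE"

Answer: UNNNNEE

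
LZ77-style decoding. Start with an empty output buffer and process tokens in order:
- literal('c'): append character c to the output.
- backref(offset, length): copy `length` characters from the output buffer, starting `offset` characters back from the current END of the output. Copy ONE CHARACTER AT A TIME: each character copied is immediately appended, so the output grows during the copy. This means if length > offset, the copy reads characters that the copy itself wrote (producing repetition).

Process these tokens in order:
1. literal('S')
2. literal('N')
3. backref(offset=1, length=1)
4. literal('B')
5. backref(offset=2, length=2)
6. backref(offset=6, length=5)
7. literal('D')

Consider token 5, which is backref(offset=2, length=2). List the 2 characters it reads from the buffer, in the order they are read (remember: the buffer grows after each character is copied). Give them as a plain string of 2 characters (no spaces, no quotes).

Token 1: literal('S'). Output: "S"
Token 2: literal('N'). Output: "SN"
Token 3: backref(off=1, len=1). Copied 'N' from pos 1. Output: "SNN"
Token 4: literal('B'). Output: "SNNB"
Token 5: backref(off=2, len=2). Buffer before: "SNNB" (len 4)
  byte 1: read out[2]='N', append. Buffer now: "SNNBN"
  byte 2: read out[3]='B', append. Buffer now: "SNNBNB"

Answer: NB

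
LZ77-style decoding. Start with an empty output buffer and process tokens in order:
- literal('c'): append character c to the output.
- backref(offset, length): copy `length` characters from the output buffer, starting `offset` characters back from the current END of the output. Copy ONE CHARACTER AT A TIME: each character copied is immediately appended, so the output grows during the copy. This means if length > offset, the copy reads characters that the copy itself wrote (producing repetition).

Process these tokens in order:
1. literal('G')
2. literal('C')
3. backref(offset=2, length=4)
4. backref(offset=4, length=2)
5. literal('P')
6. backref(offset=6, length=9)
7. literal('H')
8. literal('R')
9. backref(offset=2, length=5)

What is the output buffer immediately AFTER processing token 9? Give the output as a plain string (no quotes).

Token 1: literal('G'). Output: "G"
Token 2: literal('C'). Output: "GC"
Token 3: backref(off=2, len=4) (overlapping!). Copied 'GCGC' from pos 0. Output: "GCGCGC"
Token 4: backref(off=4, len=2). Copied 'GC' from pos 2. Output: "GCGCGCGC"
Token 5: literal('P'). Output: "GCGCGCGCP"
Token 6: backref(off=6, len=9) (overlapping!). Copied 'CGCGCPCGC' from pos 3. Output: "GCGCGCGCPCGCGCPCGC"
Token 7: literal('H'). Output: "GCGCGCGCPCGCGCPCGCH"
Token 8: literal('R'). Output: "GCGCGCGCPCGCGCPCGCHR"
Token 9: backref(off=2, len=5) (overlapping!). Copied 'HRHRH' from pos 18. Output: "GCGCGCGCPCGCGCPCGCHRHRHRH"

Answer: GCGCGCGCPCGCGCPCGCHRHRHRH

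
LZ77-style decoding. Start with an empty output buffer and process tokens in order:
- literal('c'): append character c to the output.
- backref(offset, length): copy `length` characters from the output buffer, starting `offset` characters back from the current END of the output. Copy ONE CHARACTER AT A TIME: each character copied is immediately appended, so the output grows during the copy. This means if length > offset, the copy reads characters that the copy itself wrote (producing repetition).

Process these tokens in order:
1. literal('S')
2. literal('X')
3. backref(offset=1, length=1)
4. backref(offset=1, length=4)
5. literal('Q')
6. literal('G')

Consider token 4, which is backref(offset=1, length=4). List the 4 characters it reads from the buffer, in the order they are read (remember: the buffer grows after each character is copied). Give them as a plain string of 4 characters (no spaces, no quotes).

Token 1: literal('S'). Output: "S"
Token 2: literal('X'). Output: "SX"
Token 3: backref(off=1, len=1). Copied 'X' from pos 1. Output: "SXX"
Token 4: backref(off=1, len=4). Buffer before: "SXX" (len 3)
  byte 1: read out[2]='X', append. Buffer now: "SXXX"
  byte 2: read out[3]='X', append. Buffer now: "SXXXX"
  byte 3: read out[4]='X', append. Buffer now: "SXXXXX"
  byte 4: read out[5]='X', append. Buffer now: "SXXXXXX"

Answer: XXXX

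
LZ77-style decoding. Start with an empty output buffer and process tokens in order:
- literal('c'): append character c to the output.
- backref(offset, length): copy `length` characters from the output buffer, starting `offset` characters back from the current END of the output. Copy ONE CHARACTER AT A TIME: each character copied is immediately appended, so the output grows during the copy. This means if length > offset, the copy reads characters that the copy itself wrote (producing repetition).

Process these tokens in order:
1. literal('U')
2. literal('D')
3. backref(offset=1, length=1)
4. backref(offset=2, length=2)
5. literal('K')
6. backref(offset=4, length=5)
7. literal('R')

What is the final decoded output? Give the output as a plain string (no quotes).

Answer: UDDDDKDDDKDR

Derivation:
Token 1: literal('U'). Output: "U"
Token 2: literal('D'). Output: "UD"
Token 3: backref(off=1, len=1). Copied 'D' from pos 1. Output: "UDD"
Token 4: backref(off=2, len=2). Copied 'DD' from pos 1. Output: "UDDDD"
Token 5: literal('K'). Output: "UDDDDK"
Token 6: backref(off=4, len=5) (overlapping!). Copied 'DDDKD' from pos 2. Output: "UDDDDKDDDKD"
Token 7: literal('R'). Output: "UDDDDKDDDKDR"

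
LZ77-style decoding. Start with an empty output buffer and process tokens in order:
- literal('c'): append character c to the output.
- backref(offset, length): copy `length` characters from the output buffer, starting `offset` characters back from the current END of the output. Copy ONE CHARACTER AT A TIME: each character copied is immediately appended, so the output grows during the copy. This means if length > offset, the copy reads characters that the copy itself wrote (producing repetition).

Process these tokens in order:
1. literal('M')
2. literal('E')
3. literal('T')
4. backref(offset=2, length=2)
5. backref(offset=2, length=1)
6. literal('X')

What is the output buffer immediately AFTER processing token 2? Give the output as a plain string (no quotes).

Answer: ME

Derivation:
Token 1: literal('M'). Output: "M"
Token 2: literal('E'). Output: "ME"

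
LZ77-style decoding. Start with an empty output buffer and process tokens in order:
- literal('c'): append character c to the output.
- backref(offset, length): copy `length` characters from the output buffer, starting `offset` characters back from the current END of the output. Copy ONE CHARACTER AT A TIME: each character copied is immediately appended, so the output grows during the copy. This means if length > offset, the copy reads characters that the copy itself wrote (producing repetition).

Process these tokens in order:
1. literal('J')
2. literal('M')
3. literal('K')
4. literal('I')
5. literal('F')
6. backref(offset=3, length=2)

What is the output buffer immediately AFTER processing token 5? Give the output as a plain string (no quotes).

Token 1: literal('J'). Output: "J"
Token 2: literal('M'). Output: "JM"
Token 3: literal('K'). Output: "JMK"
Token 4: literal('I'). Output: "JMKI"
Token 5: literal('F'). Output: "JMKIF"

Answer: JMKIF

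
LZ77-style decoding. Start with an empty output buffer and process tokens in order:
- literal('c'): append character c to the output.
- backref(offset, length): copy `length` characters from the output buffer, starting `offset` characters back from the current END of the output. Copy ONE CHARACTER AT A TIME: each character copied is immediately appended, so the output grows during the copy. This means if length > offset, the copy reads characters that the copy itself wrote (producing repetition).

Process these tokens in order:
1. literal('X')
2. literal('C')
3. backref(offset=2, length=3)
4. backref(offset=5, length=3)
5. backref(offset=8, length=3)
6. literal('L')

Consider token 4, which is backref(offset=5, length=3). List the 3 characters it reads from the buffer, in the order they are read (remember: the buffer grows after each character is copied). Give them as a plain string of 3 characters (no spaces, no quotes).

Token 1: literal('X'). Output: "X"
Token 2: literal('C'). Output: "XC"
Token 3: backref(off=2, len=3) (overlapping!). Copied 'XCX' from pos 0. Output: "XCXCX"
Token 4: backref(off=5, len=3). Buffer before: "XCXCX" (len 5)
  byte 1: read out[0]='X', append. Buffer now: "XCXCXX"
  byte 2: read out[1]='C', append. Buffer now: "XCXCXXC"
  byte 3: read out[2]='X', append. Buffer now: "XCXCXXCX"

Answer: XCX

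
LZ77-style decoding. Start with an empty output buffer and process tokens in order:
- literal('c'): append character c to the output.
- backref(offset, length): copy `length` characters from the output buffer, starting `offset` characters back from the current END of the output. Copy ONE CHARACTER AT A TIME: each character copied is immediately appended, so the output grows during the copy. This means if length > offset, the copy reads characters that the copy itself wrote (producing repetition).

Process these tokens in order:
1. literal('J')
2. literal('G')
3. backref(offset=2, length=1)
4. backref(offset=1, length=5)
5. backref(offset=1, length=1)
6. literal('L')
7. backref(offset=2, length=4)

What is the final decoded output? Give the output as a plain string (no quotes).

Token 1: literal('J'). Output: "J"
Token 2: literal('G'). Output: "JG"
Token 3: backref(off=2, len=1). Copied 'J' from pos 0. Output: "JGJ"
Token 4: backref(off=1, len=5) (overlapping!). Copied 'JJJJJ' from pos 2. Output: "JGJJJJJJ"
Token 5: backref(off=1, len=1). Copied 'J' from pos 7. Output: "JGJJJJJJJ"
Token 6: literal('L'). Output: "JGJJJJJJJL"
Token 7: backref(off=2, len=4) (overlapping!). Copied 'JLJL' from pos 8. Output: "JGJJJJJJJLJLJL"

Answer: JGJJJJJJJLJLJL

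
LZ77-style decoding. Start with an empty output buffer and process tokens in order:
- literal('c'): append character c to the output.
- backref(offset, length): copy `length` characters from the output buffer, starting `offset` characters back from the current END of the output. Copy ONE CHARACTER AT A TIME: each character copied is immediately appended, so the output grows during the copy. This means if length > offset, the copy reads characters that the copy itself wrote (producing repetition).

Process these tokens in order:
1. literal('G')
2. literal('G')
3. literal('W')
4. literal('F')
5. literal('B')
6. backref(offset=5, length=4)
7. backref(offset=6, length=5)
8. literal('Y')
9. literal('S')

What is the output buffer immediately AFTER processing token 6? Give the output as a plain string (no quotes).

Answer: GGWFBGGWF

Derivation:
Token 1: literal('G'). Output: "G"
Token 2: literal('G'). Output: "GG"
Token 3: literal('W'). Output: "GGW"
Token 4: literal('F'). Output: "GGWF"
Token 5: literal('B'). Output: "GGWFB"
Token 6: backref(off=5, len=4). Copied 'GGWF' from pos 0. Output: "GGWFBGGWF"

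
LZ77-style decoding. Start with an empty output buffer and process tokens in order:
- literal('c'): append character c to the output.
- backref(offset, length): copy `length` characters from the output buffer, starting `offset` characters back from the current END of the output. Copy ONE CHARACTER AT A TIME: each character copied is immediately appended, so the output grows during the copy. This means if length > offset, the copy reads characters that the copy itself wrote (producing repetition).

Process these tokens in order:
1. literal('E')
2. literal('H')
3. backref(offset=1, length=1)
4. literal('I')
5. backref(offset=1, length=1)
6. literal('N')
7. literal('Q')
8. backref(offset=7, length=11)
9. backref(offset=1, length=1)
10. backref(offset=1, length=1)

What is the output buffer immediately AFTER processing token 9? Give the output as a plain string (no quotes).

Answer: EHHIINQEHHIINQEHHII

Derivation:
Token 1: literal('E'). Output: "E"
Token 2: literal('H'). Output: "EH"
Token 3: backref(off=1, len=1). Copied 'H' from pos 1. Output: "EHH"
Token 4: literal('I'). Output: "EHHI"
Token 5: backref(off=1, len=1). Copied 'I' from pos 3. Output: "EHHII"
Token 6: literal('N'). Output: "EHHIIN"
Token 7: literal('Q'). Output: "EHHIINQ"
Token 8: backref(off=7, len=11) (overlapping!). Copied 'EHHIINQEHHI' from pos 0. Output: "EHHIINQEHHIINQEHHI"
Token 9: backref(off=1, len=1). Copied 'I' from pos 17. Output: "EHHIINQEHHIINQEHHII"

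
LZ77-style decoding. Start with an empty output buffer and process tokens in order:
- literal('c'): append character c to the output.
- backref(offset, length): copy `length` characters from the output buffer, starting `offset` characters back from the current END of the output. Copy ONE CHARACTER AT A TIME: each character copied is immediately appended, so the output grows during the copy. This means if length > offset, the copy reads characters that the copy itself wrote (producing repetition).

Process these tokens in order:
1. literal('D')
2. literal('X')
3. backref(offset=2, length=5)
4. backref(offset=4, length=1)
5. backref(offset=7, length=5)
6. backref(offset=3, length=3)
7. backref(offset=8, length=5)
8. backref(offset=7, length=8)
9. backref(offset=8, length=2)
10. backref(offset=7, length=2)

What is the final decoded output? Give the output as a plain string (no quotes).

Token 1: literal('D'). Output: "D"
Token 2: literal('X'). Output: "DX"
Token 3: backref(off=2, len=5) (overlapping!). Copied 'DXDXD' from pos 0. Output: "DXDXDXD"
Token 4: backref(off=4, len=1). Copied 'X' from pos 3. Output: "DXDXDXDX"
Token 5: backref(off=7, len=5). Copied 'XDXDX' from pos 1. Output: "DXDXDXDXXDXDX"
Token 6: backref(off=3, len=3). Copied 'XDX' from pos 10. Output: "DXDXDXDXXDXDXXDX"
Token 7: backref(off=8, len=5). Copied 'XDXDX' from pos 8. Output: "DXDXDXDXXDXDXXDXXDXDX"
Token 8: backref(off=7, len=8) (overlapping!). Copied 'DXXDXDXD' from pos 14. Output: "DXDXDXDXXDXDXXDXXDXDXDXXDXDXD"
Token 9: backref(off=8, len=2). Copied 'DX' from pos 21. Output: "DXDXDXDXXDXDXXDXXDXDXDXXDXDXDDX"
Token 10: backref(off=7, len=2). Copied 'DX' from pos 24. Output: "DXDXDXDXXDXDXXDXXDXDXDXXDXDXDDXDX"

Answer: DXDXDXDXXDXDXXDXXDXDXDXXDXDXDDXDX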